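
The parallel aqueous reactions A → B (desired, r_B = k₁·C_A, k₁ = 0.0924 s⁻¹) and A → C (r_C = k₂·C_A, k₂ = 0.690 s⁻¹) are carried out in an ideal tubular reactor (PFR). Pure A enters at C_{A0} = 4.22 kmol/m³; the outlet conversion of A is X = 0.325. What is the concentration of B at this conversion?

C_A = C_{A0}(1−X) = 2.849 kmol/m³.
Both paths are first order in A, so the instantaneous fraction to B is constant: dC_B/d(−C_A) = k₁/(k₁+k₂) = 0.1181.
C_B = 0.1181·(C_{A0}−C_A) = 0.1181×1.371 = 0.162 kmol/m³.

0.162 kmol/m³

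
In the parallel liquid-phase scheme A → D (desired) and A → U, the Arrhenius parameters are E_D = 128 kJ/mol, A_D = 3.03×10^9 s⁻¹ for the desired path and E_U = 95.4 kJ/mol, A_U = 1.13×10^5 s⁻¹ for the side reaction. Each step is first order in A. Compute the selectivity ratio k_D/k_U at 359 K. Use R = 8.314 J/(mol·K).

k_D/k_U = (A_D/A_U)·exp[−(E_D−E_U)/(RT)] = (A_D/A_U)·exp[(E_U−E_D)/(RT)].
(E_U−E_D)/(RT) = (95.4−128)×10³/(8.314×359) = -32600/2985 = -10.92.
k_D/k_U = (3.03×10^9/1.13×10^5)·exp(-10.92) = 26814 × 1.805×10^-5 = 0.484.
Since E_D > E_U, raising the temperature improves selectivity toward D.

0.484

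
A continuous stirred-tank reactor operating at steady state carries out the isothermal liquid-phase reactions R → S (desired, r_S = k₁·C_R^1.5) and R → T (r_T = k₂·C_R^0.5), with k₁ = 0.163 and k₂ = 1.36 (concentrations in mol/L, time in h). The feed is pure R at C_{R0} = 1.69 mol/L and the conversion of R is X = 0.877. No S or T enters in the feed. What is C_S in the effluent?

0.0360 mol/L

Exit C_R = C_{R0}(1−X) = 1.69×0.123 = 0.2079 mol/L.
Rates in a CSTR are evaluated at the outlet concentration: r_S = 0.163×0.2079^1.5 = 0.01545, r_T = 1.36×0.2079^0.5 = 0.6201.
Fraction of consumed R going to S: r_S/(r_S+r_T) = 0.02431.
C_S = 0.02431·C_{R0}·X = 0.02431×1.69×0.877 = 0.0360 mol/L.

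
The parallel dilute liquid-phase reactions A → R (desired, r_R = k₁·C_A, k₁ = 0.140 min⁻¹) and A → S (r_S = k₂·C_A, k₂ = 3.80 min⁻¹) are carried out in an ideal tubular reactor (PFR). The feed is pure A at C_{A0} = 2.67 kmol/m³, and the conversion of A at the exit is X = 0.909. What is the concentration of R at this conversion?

C_A = C_{A0}(1−X) = 0.2430 kmol/m³.
Both paths are first order in A, so the instantaneous fraction to R is constant: dC_R/d(−C_A) = k₁/(k₁+k₂) = 0.03553.
C_R = 0.03553·(C_{A0}−C_A) = 0.03553×2.427 = 0.0862 kmol/m³.

0.0862 kmol/m³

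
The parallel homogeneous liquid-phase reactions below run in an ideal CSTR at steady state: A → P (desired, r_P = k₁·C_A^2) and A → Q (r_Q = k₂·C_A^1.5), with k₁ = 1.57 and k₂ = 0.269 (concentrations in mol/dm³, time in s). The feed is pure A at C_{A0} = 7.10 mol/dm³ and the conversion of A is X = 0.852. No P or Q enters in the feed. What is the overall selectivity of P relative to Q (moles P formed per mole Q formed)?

5.98

Exit C_A = C_{A0}(1−X) = 7.10×0.148 = 1.051 mol/dm³.
Rates in a CSTR are evaluated at the outlet concentration: r_P = 1.57×1.051^2 = 1.734, r_Q = 0.269×1.051^1.5 = 0.2898.
Overall selectivity = C_P/C_Q = r_Pτ/(r_Qτ) = r_P/r_Q = 5.98.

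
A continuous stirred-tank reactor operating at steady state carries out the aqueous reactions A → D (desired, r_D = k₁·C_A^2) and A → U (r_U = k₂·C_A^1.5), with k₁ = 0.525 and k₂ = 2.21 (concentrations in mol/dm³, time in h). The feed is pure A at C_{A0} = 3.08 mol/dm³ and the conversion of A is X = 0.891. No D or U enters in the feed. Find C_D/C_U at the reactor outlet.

0.138

Exit C_A = C_{A0}(1−X) = 3.08×0.109 = 0.3357 mol/dm³.
In a CSTR the entire volume is at exit conditions, so r_D = 0.525×0.3357^2 = 0.05917 and r_U = 2.21×0.3357^1.5 = 0.4299.
Overall selectivity = C_D/C_U = r_Dτ/(r_Uτ) = r_D/r_U = 0.138.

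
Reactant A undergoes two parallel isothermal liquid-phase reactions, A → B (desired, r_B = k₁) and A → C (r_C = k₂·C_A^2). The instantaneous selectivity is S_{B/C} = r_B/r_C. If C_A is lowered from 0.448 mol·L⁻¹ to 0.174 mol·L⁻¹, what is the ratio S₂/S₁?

S_{B/C} = (k₁/k₂)·C_A^-2, so S₂/S₁ = (C_{A,2}/C_{A,1})^-2.
= (0.174/0.448)^(-2) = (0.3884)^(-2) = 6.63.

6.63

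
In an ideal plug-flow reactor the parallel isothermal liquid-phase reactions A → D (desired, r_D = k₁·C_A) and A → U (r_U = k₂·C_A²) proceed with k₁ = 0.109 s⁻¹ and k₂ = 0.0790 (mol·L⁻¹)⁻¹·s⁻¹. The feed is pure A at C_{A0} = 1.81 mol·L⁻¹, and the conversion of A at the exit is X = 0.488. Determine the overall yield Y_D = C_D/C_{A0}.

C_A = C_{A0}(1−X) = 0.9267 mol·L⁻¹.
Along a PFR/batch, dC_D/dC_A = −r_D/(r_D+r_U) = −k₁/(k₁+k₂·C_A).
Integrating from C_{A0} to C_A: C_D = (0.109/0.0790)·ln[(0.109+0.0790·1.81)/(0.109+0.0790·0.927)] = 1.380·ln(0.2520/0.1822) = 0.4473 mol·L⁻¹.
Y_D = C_D/C_{A0} = 0.4473/1.81 = 0.247.

0.247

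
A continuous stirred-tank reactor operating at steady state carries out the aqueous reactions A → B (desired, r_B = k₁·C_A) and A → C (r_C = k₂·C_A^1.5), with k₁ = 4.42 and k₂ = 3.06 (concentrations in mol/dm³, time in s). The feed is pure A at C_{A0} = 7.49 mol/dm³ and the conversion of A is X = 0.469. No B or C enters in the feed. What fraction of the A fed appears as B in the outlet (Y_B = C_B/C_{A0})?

Exit C_A = C_{A0}(1−X) = 7.49×0.531 = 3.977 mol/dm³.
A CSTR operates uniformly at the exit composition, giving r_B = 17.58 and r_C = 24.27 (each k·C_A^n at C_A = 3.977).
Fraction of consumed A going to B: r_B/(r_B+r_C) = 0.4201.
C_B = 0.4201·C_{A0}·X = 0.4201×7.49×0.469 = 1.48 mol/dm³; Y_B = C_B/C_{A0} = 0.197.

0.197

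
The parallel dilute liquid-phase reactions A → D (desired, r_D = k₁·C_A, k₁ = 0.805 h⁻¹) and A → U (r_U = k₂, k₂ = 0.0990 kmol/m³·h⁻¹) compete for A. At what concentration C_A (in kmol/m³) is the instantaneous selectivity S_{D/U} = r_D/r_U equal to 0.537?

S_{D/U} = (k₁/k₂)·C_A ⇒ C_A = S·k₂/k₁.
= 0.537×0.0990/0.805 = 0.0660 kmol/m³.

0.0660 kmol/m³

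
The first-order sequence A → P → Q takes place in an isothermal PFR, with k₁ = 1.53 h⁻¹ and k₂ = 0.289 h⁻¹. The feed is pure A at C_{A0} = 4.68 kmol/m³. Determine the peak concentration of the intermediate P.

3.17 kmol/m³

At the optimum, C_{P,max}/C_{A0} = (k₁/k₂)^[k₂/(k₂−k₁)].
= (1.53/0.289)^(0.289/(0.289−1.53)) = (5.294)^(-0.2329) = 0.6783.
C_{P,max} = 0.6783×4.68 = 3.17 kmol/m³.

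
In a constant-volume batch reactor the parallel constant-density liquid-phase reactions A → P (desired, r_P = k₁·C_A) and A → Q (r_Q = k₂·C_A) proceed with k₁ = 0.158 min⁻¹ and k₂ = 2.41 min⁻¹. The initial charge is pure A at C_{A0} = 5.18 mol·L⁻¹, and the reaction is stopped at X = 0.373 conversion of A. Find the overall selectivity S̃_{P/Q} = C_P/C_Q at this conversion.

0.0656

C_A = C_{A0}(1−X) = 3.248 mol·L⁻¹.
Both paths are first order in A, so the instantaneous fraction to P is constant: dC_P/d(−C_A) = k₁/(k₁+k₂) = 0.06153.
C_P = 0.06153·(C_{A0}−C_A) = 0.06153×1.932 = 0.119 mol·L⁻¹.
C_Q = (C_{A0}−C_A)−C_P = 1.813 mol·L⁻¹; S̃_{P/Q} = 0.1189/1.813 = 0.0656.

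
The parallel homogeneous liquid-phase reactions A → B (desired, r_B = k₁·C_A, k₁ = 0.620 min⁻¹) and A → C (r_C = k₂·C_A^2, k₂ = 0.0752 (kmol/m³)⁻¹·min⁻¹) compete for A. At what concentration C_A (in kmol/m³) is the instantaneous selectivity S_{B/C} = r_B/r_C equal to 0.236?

S_{B/C} = (k₁/k₂)·C_A⁻¹ ⇒ C_A = (S·k₂/k₁)^(-1).
= (0.236×0.0752/0.620)^(-1) = (0.02862)^(-1) = 34.9 kmol/m³.

34.9 kmol/m³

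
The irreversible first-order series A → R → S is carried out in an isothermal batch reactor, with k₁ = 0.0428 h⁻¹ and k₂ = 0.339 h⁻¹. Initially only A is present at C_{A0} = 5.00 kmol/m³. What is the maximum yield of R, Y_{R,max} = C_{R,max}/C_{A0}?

Evaluating C_R at t_opt = ln(k₂/k₁)/(k₂−k₁) gives C_{R,max}/C_{A0} = (k₁/k₂)^[k₂/(k₂−k₁)].
= (0.0428/0.339)^(0.339/(0.339−0.0428)) = (0.1263)^(1.144) = 0.09362.

0.0936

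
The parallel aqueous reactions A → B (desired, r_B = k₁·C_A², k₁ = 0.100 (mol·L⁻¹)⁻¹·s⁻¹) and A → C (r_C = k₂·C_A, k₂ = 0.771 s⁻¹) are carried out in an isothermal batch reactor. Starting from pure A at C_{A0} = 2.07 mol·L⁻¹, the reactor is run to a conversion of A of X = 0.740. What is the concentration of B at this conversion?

C_A = C_{A0}(1−X) = 0.5382 mol·L⁻¹.
Along a PFR/batch, dC_C/dC_A = −r_C/(r_B+r_C) = −k₂/(k₂+k₁·C_A).
Integrating from C_{A0} to C_A: C_C = (0.771/0.100)·ln[(0.771+0.100·2.07)/(0.771+0.100·0.538)] = 7.710·ln(0.9780/0.8248) = 1.313 mol·L⁻¹.
Then C_B = (C_{A0}−C_A) − C_C = 1.532 − 1.313 = 0.2184 mol·L⁻¹.

0.218 mol·L⁻¹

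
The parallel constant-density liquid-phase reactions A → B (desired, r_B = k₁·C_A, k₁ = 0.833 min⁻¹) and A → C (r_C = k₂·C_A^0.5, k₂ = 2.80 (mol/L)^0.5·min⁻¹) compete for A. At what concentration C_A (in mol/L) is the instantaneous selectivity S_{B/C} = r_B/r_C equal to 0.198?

S_{B/C} = (k₁/k₂)·C_A^0.5 ⇒ C_A = (S·k₂/k₁)^(2).
= (0.198×2.80/0.833)^(2) = (0.6655)^(2) = 0.443 mol/L.

0.443 mol/L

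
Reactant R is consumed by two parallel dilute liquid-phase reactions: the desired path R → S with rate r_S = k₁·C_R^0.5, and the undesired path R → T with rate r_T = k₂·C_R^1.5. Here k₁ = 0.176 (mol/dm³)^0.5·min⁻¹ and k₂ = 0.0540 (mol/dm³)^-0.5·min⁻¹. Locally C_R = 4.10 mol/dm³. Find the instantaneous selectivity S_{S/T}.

0.795

S_{S/T} = r_S/r_T = (k₁·C_R^0.5)/(k₂·C_R^1.5) = (k₁/k₂)·C_R⁻¹.
= (0.176×4.100^0.5) / (0.0540×4.100^1.5) = 0.3564/0.4483 = 0.795.
The undesired path is higher order in R, so low C_R (CSTR or dilute feed) favours S.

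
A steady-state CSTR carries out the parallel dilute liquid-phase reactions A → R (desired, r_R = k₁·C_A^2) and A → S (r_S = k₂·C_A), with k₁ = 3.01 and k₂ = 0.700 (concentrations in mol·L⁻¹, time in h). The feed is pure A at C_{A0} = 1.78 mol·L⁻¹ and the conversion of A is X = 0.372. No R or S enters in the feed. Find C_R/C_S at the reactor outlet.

Exit C_A = C_{A0}(1−X) = 1.78×0.628 = 1.118 mol·L⁻¹.
A CSTR operates uniformly at the exit composition, giving r_R = 3.761 and r_S = 0.7825 (each k·C_A^n at C_A = 1.118).
Overall selectivity = C_R/C_S = r_Rτ/(r_Sτ) = r_R/r_S = 4.81.

4.81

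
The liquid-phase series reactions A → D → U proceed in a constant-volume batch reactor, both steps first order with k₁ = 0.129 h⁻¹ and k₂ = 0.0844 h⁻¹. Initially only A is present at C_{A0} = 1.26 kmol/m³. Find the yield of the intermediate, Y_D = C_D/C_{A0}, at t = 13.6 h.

0.417

For first-order series with pure A initially, C_D(t) = k₁C_{A0}/(k₂−k₁)·(e^(−k₁t) − e^(−k₂t)).
e^(−k₁t) = e^(−0.129×13.6) = e^(−1.754) = 0.1730; e^(−k₂t) = e^(−1.148) = 0.3173.
C_D = 0.129×1.26/(0.0844−0.129) × (0.1730−0.3173) = (-3.644)×(-0.1443) = 0.5259 kmol/m³.
Y_D = C_D/C_{A0} = 0.5259/1.26 = 0.417.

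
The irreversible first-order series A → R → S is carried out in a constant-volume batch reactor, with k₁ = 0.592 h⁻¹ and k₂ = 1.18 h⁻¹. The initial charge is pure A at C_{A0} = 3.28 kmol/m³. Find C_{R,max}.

0.822 kmol/m³

For a first-order series the maximum intermediate yield is C_{R,max}/C_{A0} = (k₁/k₂)^[k₂/(k₂−k₁)].
= (0.592/1.18)^(1.18/(1.18−0.592)) = (0.5017)^(2.007) = 0.2505.
C_{R,max} = 0.2505×3.28 = 0.822 kmol/m³.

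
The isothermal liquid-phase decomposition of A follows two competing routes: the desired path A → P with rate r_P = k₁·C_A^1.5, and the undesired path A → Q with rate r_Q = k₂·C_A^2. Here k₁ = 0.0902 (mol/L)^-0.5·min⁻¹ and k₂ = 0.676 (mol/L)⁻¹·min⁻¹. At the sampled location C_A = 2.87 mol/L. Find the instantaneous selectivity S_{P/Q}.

0.0788

S_{P/Q} = r_P/r_Q = (k₁·C_A^1.5)/(k₂·C_A^2) = (k₁/k₂)·C_A^-0.5.
= (0.0902×2.870^1.5) / (0.676×2.870^2) = 0.4386/5.568 = 0.0788.
The undesired path is higher order in A, so low C_A (CSTR or dilute feed) favours P.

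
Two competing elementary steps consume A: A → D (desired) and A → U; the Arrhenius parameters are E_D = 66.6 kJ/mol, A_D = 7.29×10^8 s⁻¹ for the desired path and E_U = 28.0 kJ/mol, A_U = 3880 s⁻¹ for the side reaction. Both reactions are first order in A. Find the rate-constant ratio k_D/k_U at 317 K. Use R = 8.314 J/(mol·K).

0.0819

k_D/k_U = (A_D/A_U)·exp[−(E_D−E_U)/(RT)] = (A_D/A_U)·exp[(E_U−E_D)/(RT)].
(E_U−E_D)/(RT) = (28.0−66.6)×10³/(8.314×317) = -38600/2636 = -14.65.
k_D/k_U = (7.29×10^8/3880)·exp(-14.65) = 1.879×10^5 × 4.359×10^-7 = 0.0819.
Since E_D > E_U, raising the temperature improves selectivity toward D.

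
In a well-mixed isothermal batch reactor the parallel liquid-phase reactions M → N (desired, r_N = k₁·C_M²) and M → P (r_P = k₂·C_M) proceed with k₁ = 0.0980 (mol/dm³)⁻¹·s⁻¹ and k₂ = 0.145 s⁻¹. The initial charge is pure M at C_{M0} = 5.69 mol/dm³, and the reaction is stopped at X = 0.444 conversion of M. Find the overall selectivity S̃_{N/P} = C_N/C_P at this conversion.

C_M = C_{M0}(1−X) = 3.164 mol/dm³.
Along a PFR/batch, dC_P/dC_M = −r_P/(r_N+r_P) = −k₂/(k₂+k₁·C_M).
Integrating from C_{M0} to C_M: C_P = (0.145/0.0980)·ln[(0.145+0.0980·5.69)/(0.145+0.0980·3.16)] = 1.480·ln(0.7026/0.4550) = 0.6428 mol/dm³.
Then C_N = (C_{M0}−C_M) − C_P = 2.526 − 0.6428 = 1.884 mol/dm³.
S̃_{N/P} = C_N/C_P = 1.884/0.6428 = 2.93.

2.93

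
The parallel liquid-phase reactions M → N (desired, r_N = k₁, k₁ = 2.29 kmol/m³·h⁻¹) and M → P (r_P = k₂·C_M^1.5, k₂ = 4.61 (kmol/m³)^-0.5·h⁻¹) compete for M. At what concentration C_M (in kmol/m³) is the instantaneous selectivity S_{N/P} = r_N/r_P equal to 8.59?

0.150 kmol/m³

S_{N/P} = (k₁/k₂)·C_M^-1.5 ⇒ C_M = (S·k₂/k₁)^(1/(-1.5)).
= (8.59×4.61/2.29)^(-0.6667) = (17.29)^(-0.6667) = 0.150 kmol/m³.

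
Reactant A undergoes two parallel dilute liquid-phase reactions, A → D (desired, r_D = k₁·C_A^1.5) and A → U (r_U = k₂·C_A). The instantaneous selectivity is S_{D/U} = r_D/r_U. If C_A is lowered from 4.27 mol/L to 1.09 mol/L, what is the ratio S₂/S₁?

S_{D/U} = (k₁/k₂)·C_A^0.5, so S₂/S₁ = (C_{A,2}/C_{A,1})^0.5.
= (1.09/4.27)^0.5 = (0.2553)^0.5 = 0.505.
Selectivity toward D falls as C_A falls — high-concentration operation is favoured.

0.505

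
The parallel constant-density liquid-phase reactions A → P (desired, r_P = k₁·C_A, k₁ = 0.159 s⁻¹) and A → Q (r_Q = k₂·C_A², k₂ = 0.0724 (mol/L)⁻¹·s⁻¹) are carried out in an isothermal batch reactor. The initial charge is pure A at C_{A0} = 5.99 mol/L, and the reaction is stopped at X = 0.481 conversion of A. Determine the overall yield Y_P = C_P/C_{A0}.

C_A = C_{A0}(1−X) = 3.109 mol/L.
Along a PFR/batch, dC_P/dC_A = −r_P/(r_P+r_Q) = −k₁/(k₁+k₂·C_A).
Integrating from C_{A0} to C_A: C_P = (0.159/0.0724)·ln[(0.159+0.0724·5.99)/(0.159+0.0724·3.11)] = 2.196·ln(0.5927/0.3841) = 0.9527 mol/L.
Y_P = C_P/C_{A0} = 0.9527/5.99 = 0.159.

0.159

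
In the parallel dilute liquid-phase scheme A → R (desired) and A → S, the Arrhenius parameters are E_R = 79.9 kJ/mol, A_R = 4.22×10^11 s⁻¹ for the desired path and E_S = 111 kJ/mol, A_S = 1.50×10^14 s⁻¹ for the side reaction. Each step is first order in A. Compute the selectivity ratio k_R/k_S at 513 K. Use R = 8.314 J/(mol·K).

4.13

With equal orders, S_{R/S} = k_R/k_S = (A_R/A_S)·exp[(E_S−E_R)/(RT)].
(E_S−E_R)/(RT) = (111−79.9)×10³/(8.314×513) = 31100/4265 = 7.292.
k_R/k_S = (4.22×10^11/1.50×10^14)·exp(7.292) = 0.002813 × 1468 = 4.13.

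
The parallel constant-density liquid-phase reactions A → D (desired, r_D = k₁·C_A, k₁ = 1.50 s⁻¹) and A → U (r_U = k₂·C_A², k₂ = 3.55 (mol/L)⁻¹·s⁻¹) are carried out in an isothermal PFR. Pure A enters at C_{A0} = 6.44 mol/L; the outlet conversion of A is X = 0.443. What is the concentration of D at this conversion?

C_A = C_{A0}(1−X) = 3.587 mol/L.
Along a PFR/batch, dC_D/dC_A = −r_D/(r_D+r_U) = −k₁/(k₁+k₂·C_A).
Integrating from C_{A0} to C_A: C_D = (1.50/3.55)·ln[(1.50+3.55·6.44)/(1.50+3.55·3.59)] = 0.4225·ln(24.36/14.23) = 0.2271 mol/L.

0.227 mol/L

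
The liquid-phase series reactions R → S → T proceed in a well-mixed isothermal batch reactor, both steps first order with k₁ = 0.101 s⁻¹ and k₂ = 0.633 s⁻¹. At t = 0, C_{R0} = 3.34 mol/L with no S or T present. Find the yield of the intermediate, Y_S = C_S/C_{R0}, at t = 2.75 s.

0.111

Solving the coupled first-order balances gives C_S(t) = [k₁/(k₂−k₁)]·C_{R0}·(e^(−k₁t) − e^(−k₂t)).
e^(−k₁t) = e^(−0.101×2.75) = e^(−0.2777) = 0.7575; e^(−k₂t) = e^(−1.741) = 0.1754.
C_S = 0.101×3.34/(0.633−0.101) × (0.7575−0.1754) = 0.6341×0.5821 = 0.3691 mol/L.
Y_S = C_S/C_{R0} = 0.3691/3.34 = 0.111.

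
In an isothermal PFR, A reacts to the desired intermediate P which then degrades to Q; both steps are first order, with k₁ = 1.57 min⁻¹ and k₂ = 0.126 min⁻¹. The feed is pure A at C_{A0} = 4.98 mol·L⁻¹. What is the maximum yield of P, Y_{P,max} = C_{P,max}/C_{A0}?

At the optimum, C_{P,max}/C_{A0} = (k₁/k₂)^[k₂/(k₂−k₁)].
= (1.57/0.126)^(0.126/(0.126−1.57)) = (12.46)^(-0.08726) = 0.8024.

0.802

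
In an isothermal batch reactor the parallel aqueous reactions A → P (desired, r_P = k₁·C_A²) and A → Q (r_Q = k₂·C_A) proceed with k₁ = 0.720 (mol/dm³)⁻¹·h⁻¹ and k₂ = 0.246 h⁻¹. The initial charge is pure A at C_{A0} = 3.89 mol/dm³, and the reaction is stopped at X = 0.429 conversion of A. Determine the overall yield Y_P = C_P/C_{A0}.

C_A = C_{A0}(1−X) = 2.221 mol/dm³.
Along a PFR/batch, dC_Q/dC_A = −r_Q/(r_P+r_Q) = −k₂/(k₂+k₁·C_A).
Integrating from C_{A0} to C_A: C_Q = (0.246/0.720)·ln[(0.246+0.720·3.89)/(0.246+0.720·2.22)] = 0.3417·ln(3.047/1.845) = 0.1713 mol/dm³.
Then C_P = (C_{A0}−C_A) − C_Q = 1.669 − 0.1713 = 1.497 mol/dm³.
Y_P = C_P/C_{A0} = 1.497/3.89 = 0.385.

0.385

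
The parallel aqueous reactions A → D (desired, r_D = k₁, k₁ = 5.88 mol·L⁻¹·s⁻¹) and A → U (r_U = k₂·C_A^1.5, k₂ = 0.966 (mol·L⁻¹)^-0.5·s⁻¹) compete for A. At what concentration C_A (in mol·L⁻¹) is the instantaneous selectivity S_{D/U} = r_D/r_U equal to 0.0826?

17.6 mol·L⁻¹

S_{D/U} = (k₁/k₂)·C_A^-1.5 ⇒ C_A = (S·k₂/k₁)^(1/(-1.5)).
= (0.0826×0.966/5.88)^(-0.6667) = (0.01357)^(-0.6667) = 17.6 mol·L⁻¹.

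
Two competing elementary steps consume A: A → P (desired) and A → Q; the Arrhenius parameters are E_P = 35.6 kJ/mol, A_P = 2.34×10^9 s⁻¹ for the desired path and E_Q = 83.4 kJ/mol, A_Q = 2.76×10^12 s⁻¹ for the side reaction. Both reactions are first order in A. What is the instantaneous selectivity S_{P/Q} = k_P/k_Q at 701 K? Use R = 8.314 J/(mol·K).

With equal orders, S_{P/Q} = k_P/k_Q = (A_P/A_Q)·exp[(E_Q−E_P)/(RT)].
(E_Q−E_P)/(RT) = (83.4−35.6)×10³/(8.314×701) = 47800/5828 = 8.202.
k_P/k_Q = (2.34×10^9/2.76×10^12)·exp(8.202) = 8.478×10^-4 × 3647 = 3.09.
Since E_P < E_Q, lowering the temperature improves selectivity toward P.

3.09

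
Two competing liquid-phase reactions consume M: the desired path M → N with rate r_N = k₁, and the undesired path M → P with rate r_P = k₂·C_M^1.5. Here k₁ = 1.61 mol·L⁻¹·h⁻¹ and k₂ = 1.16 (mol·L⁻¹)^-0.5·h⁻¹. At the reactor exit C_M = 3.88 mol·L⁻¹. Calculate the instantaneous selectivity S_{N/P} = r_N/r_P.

0.182

S_{N/P} = r_N/r_P = (k₁)/(k₂·C_M^1.5) = (k₁/k₂)·C_M^-1.5.
= (1.61) / (1.16×3.880^1.5) = 1.610/8.866 = 0.182.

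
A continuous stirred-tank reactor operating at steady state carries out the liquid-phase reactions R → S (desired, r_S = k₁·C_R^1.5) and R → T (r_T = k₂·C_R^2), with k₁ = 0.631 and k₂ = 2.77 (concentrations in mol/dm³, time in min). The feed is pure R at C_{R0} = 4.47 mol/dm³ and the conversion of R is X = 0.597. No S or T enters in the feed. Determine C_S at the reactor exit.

Exit C_R = C_{R0}(1−X) = 4.47×0.403 = 1.801 mol/dm³.
A CSTR operates uniformly at the exit composition, giving r_S = 1.526 and r_T = 8.989 (each k·C_R^n at C_R = 1.801).
Fraction of consumed R going to S: r_S/(r_S+r_T) = 0.1451.
C_S = 0.1451·C_{R0}·X = 0.1451×4.47×0.597 = 0.387 mol/dm³.

0.387 mol/dm³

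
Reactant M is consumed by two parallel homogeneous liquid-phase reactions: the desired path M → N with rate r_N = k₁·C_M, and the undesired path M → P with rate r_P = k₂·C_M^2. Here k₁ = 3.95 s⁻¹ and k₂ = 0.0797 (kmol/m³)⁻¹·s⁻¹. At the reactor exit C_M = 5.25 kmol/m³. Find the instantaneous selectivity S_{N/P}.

S_{N/P} = r_N/r_P = (k₁·C_M)/(k₂·C_M^2) = (k₁/k₂)·C_M⁻¹.
= (3.95×5.250) / (0.0797×5.250^2) = 20.74/2.197 = 9.44.
The undesired path is higher order in M, so low C_M (CSTR or dilute feed) favours N.

9.44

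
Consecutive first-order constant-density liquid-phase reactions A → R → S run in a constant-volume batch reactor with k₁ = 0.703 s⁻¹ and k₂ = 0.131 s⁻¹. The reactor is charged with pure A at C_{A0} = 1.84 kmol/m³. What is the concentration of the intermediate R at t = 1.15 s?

0.938 kmol/m³

The intermediate concentration in a first-order A→B→C sequence is C_R = k₁C_{A0}(e^(−k₁t) − e^(−k₂t))/(k₂−k₁).
e^(−k₁t) = e^(−0.703×1.15) = e^(−0.8084) = 0.4455; e^(−k₂t) = e^(−0.1507) = 0.8601.
C_R = 0.703×1.84/(0.131−0.703) × (0.4455−0.8601) = (-2.261)×(-0.4146) = 0.9376 kmol/m³.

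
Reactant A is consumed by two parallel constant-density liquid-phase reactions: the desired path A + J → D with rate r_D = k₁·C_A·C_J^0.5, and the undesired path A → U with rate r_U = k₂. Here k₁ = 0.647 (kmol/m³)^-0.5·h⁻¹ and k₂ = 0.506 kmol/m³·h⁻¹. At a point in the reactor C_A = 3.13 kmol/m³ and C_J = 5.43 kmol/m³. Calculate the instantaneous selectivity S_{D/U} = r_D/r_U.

9.33

S_{D/U} = r_D/r_U = (k₁·C_A·C_J^0.5)/(k₂) = (k₁/k₂)·C_A·C_J^0.5.
= (0.647×3.130×5.430^0.5) / (0.506) = 4.719/0.5060 = 9.33.
Since the desired path is higher order in A, keeping C_A high (PFR or concentrated feed) favours D.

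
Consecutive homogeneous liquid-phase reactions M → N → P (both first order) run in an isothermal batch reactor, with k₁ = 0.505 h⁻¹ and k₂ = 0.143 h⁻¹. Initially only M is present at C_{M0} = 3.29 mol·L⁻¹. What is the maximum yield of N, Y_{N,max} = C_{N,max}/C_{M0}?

At the optimum, C_{N,max}/C_{M0} = (k₁/k₂)^[k₂/(k₂−k₁)].
= (0.505/0.143)^(0.143/(0.143−0.505)) = (3.531)^(-0.3950) = 0.6075.

0.607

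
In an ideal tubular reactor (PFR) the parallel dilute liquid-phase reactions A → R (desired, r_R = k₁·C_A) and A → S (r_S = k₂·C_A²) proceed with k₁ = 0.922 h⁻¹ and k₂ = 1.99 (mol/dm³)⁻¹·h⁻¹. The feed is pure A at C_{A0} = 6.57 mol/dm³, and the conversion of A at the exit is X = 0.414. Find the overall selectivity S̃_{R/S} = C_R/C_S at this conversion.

C_A = C_{A0}(1−X) = 3.850 mol/dm³.
Along a PFR/batch, dC_R/dC_A = −r_R/(r_R+r_S) = −k₁/(k₁+k₂·C_A).
Integrating from C_{A0} to C_A: C_R = (0.922/1.99)·ln[(0.922+1.99·6.57)/(0.922+1.99·3.85)] = 0.4633·ln(14.00/8.584) = 0.2265 mol/dm³.
C_S = (C_{A0}−C_A)−C_R = 2.493 mol/dm³; S̃_{R/S} = 0.2265/2.493 = 0.0909.

0.0909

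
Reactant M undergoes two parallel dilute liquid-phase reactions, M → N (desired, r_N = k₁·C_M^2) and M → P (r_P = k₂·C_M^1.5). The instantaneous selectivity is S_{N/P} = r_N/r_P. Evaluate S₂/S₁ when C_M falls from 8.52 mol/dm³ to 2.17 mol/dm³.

0.505

S_{N/P} = (k₁/k₂)·C_M^0.5, so S₂/S₁ = (C_{M,2}/C_{M,1})^0.5.
= (2.17/8.52)^0.5 = (0.2547)^0.5 = 0.505.
Selectivity toward N falls as C_M falls — high-concentration operation is favoured.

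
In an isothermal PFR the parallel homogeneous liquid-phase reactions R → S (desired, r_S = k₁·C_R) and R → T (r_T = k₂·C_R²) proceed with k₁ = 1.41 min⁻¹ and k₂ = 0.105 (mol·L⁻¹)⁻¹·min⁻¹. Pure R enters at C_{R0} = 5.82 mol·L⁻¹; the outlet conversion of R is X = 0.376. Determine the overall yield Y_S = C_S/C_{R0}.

0.278

C_R = C_{R0}(1−X) = 3.632 mol·L⁻¹.
Along a PFR/batch, dC_S/dC_R = −r_S/(r_S+r_T) = −k₁/(k₁+k₂·C_R).
Integrating from C_{R0} to C_R: C_S = (1.41/0.105)·ln[(1.41+0.105·5.82)/(1.41+0.105·3.63)] = 13.43·ln(2.021/1.791) = 1.621 mol·L⁻¹.
Y_S = C_S/C_{R0} = 1.621/5.82 = 0.278.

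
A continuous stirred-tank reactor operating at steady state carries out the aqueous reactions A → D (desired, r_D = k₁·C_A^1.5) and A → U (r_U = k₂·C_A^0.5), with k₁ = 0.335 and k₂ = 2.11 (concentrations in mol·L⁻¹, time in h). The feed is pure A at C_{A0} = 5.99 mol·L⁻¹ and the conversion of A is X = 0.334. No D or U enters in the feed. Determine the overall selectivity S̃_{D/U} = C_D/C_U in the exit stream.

0.633

Exit C_A = C_{A0}(1−X) = 5.99×0.666 = 3.989 mol·L⁻¹.
A CSTR operates uniformly at the exit composition, giving r_D = 2.669 and r_U = 4.214 (each k·C_A^n at C_A = 3.989).
Overall selectivity = C_D/C_U = r_Dτ/(r_Uτ) = r_D/r_U = 0.633.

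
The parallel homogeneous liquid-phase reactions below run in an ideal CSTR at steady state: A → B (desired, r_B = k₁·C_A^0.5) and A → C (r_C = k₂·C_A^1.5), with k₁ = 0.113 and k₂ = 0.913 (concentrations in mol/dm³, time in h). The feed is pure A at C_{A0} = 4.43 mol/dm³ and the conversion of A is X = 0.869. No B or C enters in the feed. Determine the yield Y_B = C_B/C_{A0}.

Exit C_A = C_{A0}(1−X) = 4.43×0.131 = 0.5803 mol/dm³.
A CSTR operates uniformly at the exit composition, giving r_B = 0.08608 and r_C = 0.4036 (each k·C_A^n at C_A = 0.5803).
Fraction of consumed A going to B: r_B/(r_B+r_C) = 0.1758.
C_B = 0.1758·C_{A0}·X = 0.1758×4.43×0.869 = 0.677 mol/dm³; Y_B = C_B/C_{A0} = 0.153.

0.153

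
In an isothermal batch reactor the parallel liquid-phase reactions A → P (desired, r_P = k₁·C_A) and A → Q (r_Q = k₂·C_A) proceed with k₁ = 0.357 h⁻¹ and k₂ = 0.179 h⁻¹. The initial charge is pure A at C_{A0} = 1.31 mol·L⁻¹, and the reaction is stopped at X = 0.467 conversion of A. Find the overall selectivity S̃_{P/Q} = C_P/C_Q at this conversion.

C_A = C_{A0}(1−X) = 0.6982 mol·L⁻¹.
Both paths are first order in A, so the instantaneous fraction to P is constant: dC_P/d(−C_A) = k₁/(k₁+k₂) = 0.6660.
C_P = 0.6660·(C_{A0}−C_A) = 0.6660×0.6118 = 0.407 mol·L⁻¹.
C_Q = (C_{A0}−C_A)−C_P = 0.2043 mol·L⁻¹; S̃_{P/Q} = 0.4075/0.2043 = 1.99.

1.99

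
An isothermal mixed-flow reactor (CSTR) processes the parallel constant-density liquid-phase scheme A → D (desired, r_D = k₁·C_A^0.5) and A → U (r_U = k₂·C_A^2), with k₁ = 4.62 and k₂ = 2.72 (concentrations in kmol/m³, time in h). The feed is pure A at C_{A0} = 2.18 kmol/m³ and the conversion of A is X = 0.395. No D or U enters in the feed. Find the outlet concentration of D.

Exit C_A = C_{A0}(1−X) = 2.18×0.605 = 1.319 kmol/m³.
In a CSTR the entire volume is at exit conditions, so r_D = 4.62×1.319^0.5 = 5.306 and r_U = 2.72×1.319^2 = 4.731.
Fraction of consumed A going to D: r_D/(r_D+r_U) = 0.5286.
C_D = 0.5286·C_{A0}·X = 0.5286×2.18×0.395 = 0.455 kmol/m³.

0.455 kmol/m³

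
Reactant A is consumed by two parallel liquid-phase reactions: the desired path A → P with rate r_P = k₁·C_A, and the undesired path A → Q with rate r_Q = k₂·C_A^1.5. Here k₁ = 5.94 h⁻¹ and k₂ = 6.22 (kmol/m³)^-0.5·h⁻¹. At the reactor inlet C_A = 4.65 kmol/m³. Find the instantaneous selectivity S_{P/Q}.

0.443

S_{P/Q} = r_P/r_Q = (k₁·C_A)/(k₂·C_A^1.5) = (k₁/k₂)·C_A^-0.5.
= (5.94×4.650) / (6.22×4.650^1.5) = 27.62/62.37 = 0.443.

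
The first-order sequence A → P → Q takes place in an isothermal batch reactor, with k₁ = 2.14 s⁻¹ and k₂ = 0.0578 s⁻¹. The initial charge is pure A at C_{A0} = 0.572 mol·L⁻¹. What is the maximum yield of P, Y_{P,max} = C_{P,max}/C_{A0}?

0.905

For a first-order series the maximum intermediate yield is C_{P,max}/C_{A0} = (k₁/k₂)^[k₂/(k₂−k₁)].
= (2.14/0.0578)^(0.0578/(0.0578−2.14)) = (37.02)^(-0.02776) = 0.9046.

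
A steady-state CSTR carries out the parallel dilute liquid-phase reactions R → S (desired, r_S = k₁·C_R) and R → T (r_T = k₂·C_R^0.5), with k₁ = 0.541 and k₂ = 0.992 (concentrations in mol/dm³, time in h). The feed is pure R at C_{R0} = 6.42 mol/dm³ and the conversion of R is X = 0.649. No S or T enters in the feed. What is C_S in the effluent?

Exit C_R = C_{R0}(1−X) = 6.42×0.351 = 2.253 mol/dm³.
A CSTR operates uniformly at the exit composition, giving r_S = 1.219 and r_T = 1.489 (each k·C_R^n at C_R = 2.253).
Fraction of consumed R going to S: r_S/(r_S+r_T) = 0.4501.
C_S = 0.4501·C_{R0}·X = 0.4501×6.42×0.649 = 1.88 mol/dm³.

1.88 mol/dm³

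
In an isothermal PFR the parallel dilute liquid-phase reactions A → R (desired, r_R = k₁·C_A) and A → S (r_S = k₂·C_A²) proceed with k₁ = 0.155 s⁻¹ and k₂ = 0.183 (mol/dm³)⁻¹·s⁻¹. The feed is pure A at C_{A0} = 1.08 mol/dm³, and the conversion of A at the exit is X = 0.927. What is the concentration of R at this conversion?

0.621 mol/dm³

C_A = C_{A0}(1−X) = 0.07884 mol/dm³.
Along a PFR/batch, dC_R/dC_A = −r_R/(r_R+r_S) = −k₁/(k₁+k₂·C_A).
Integrating from C_{A0} to C_A: C_R = (0.155/0.183)·ln[(0.155+0.183·1.08)/(0.155+0.183·0.0788)] = 0.8470·ln(0.3526/0.1694) = 0.6209 mol/dm³.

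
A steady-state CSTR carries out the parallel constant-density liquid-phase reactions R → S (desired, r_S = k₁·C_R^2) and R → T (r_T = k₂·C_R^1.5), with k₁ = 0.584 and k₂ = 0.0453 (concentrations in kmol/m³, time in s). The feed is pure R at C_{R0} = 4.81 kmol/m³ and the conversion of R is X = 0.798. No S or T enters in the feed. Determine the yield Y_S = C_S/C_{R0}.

0.740

Exit C_R = C_{R0}(1−X) = 4.81×0.202 = 0.9716 kmol/m³.
In a CSTR the entire volume is at exit conditions, so r_S = 0.584×0.9716^2 = 0.5513 and r_T = 0.0453×0.9716^1.5 = 0.04339.
Fraction of consumed R going to S: r_S/(r_S+r_T) = 0.9270.
C_S = 0.9270·C_{R0}·X = 0.9270×4.81×0.798 = 3.56 kmol/m³; Y_S = C_S/C_{R0} = 0.740.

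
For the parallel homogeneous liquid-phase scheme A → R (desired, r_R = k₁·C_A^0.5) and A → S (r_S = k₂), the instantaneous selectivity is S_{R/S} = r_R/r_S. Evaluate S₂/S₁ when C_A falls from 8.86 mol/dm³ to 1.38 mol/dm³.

S_{R/S} = (k₁/k₂)·C_A^0.5, so S₂/S₁ = (C_{A,2}/C_{A,1})^0.5.
= (1.38/8.86)^0.5 = (0.1558)^0.5 = 0.395.

0.395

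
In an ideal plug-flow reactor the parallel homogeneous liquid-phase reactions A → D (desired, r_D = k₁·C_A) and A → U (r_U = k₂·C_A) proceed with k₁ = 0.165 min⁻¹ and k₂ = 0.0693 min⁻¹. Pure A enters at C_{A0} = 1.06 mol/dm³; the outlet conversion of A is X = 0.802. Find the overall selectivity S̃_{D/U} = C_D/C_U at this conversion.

C_A = C_{A0}(1−X) = 0.2099 mol/dm³.
Both paths are first order in A, so the instantaneous fraction to D is constant: dC_D/d(−C_A) = k₁/(k₁+k₂) = 0.7042.
C_D = 0.7042·(C_{A0}−C_A) = 0.7042×0.8501 = 0.599 mol/dm³.
C_U = (C_{A0}−C_A)−C_D = 0.2514 mol/dm³; S̃_{D/U} = 0.5987/0.2514 = 2.38.

2.38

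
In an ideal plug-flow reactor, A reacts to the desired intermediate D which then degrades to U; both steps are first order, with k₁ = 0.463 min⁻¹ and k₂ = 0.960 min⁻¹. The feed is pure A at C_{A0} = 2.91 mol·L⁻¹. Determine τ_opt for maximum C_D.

1.47 min

For first-order series the maximum of C_D occurs at τ_opt = ln(k₂/k₁)/(k₂−k₁).
= ln(0.960/0.463)/(0.960−0.463) = ln(2.073)/0.4970 = 0.7292/0.4970 = 1.47 min.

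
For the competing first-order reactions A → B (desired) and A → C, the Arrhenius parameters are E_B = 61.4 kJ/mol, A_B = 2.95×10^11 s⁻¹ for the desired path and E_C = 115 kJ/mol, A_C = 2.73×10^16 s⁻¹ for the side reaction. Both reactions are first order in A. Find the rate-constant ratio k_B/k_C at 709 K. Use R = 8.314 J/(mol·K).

Since both paths have the same order in A, the concentration cancels and S_{B/C} = k_B/k_C = (A_B/A_C)·exp[(E_C−E_B)/(RT)].
(E_C−E_B)/(RT) = (115−61.4)×10³/(8.314×709) = 53600/5895 = 9.093.
k_B/k_C = (2.95×10^11/2.73×10^16)·exp(9.093) = 1.081×10^-5 × 8893 = 0.0961.

0.0961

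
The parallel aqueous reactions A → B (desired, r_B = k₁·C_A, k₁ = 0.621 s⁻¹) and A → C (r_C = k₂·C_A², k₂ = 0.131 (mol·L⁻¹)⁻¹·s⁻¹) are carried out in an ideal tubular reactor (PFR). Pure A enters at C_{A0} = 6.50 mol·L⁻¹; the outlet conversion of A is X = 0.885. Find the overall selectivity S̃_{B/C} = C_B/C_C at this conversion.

1.44

C_A = C_{A0}(1−X) = 0.7475 mol·L⁻¹.
Along a PFR/batch, dC_B/dC_A = −r_B/(r_B+r_C) = −k₁/(k₁+k₂·C_A).
Integrating from C_{A0} to C_A: C_B = (0.621/0.131)·ln[(0.621+0.131·6.50)/(0.621+0.131·0.747)] = 4.740·ln(1.473/0.7189) = 3.399 mol·L⁻¹.
C_C = (C_{A0}−C_A)−C_B = 2.354 mol·L⁻¹; S̃_{B/C} = 3.399/2.354 = 1.44.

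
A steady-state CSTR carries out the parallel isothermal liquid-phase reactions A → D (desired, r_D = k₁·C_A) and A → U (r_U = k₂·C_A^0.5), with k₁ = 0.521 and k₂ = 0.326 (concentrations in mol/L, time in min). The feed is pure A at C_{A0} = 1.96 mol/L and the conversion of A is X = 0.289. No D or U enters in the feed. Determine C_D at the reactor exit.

Exit C_A = C_{A0}(1−X) = 1.96×0.711 = 1.394 mol/L.
A CSTR operates uniformly at the exit composition, giving r_D = 0.7260 and r_U = 0.3848 (each k·C_A^n at C_A = 1.394).
Fraction of consumed A going to D: r_D/(r_D+r_U) = 0.6536.
C_D = 0.6536·C_{A0}·X = 0.6536×1.96×0.289 = 0.370 mol/L.

0.370 mol/L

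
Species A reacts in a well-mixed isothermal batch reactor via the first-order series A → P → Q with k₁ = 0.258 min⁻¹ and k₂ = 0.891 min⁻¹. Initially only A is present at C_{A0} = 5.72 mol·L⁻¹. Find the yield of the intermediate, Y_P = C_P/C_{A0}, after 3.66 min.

0.143

Solving the coupled first-order balances gives C_P(t) = [k₁/(k₂−k₁)]·C_{A0}·(e^(−k₁t) − e^(−k₂t)).
e^(−k₁t) = e^(−0.258×3.66) = e^(−0.9443) = 0.3890; e^(−k₂t) = e^(−3.261) = 0.03835.
C_P = 0.258×5.72/(0.891−0.258) × (0.3890−0.03835) = 2.331×0.3506 = 0.8174 mol·L⁻¹.
Y_P = C_P/C_{A0} = 0.8174/5.72 = 0.143.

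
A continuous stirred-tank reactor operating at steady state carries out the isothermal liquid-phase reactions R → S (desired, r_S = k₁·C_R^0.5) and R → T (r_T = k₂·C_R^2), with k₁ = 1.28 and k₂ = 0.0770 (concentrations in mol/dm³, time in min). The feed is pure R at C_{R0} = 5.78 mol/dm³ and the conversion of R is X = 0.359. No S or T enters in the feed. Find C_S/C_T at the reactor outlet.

2.33

Exit C_R = C_{R0}(1−X) = 5.78×0.641 = 3.705 mol/dm³.
In a CSTR the entire volume is at exit conditions, so r_S = 1.28×3.705^0.5 = 2.464 and r_T = 0.0770×3.705^2 = 1.057.
Overall selectivity = C_S/C_T = r_Sτ/(r_Tτ) = r_S/r_T = 2.33.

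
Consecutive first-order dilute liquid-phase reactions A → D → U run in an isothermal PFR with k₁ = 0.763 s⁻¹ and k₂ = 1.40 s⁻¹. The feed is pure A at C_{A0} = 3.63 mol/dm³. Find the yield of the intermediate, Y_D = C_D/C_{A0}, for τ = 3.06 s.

0.0995

For first-order series with pure A initially, C_D(τ) = k₁C_{A0}/(k₂−k₁)·(e^(−k₁τ) − e^(−k₂τ)).
e^(−k₁τ) = e^(−0.763×3.06) = e^(−2.335) = 0.09683; e^(−k₂τ) = e^(−4.284) = 0.01379.
C_D = 0.763×3.63/(1.40−0.763) × (0.09683−0.01379) = 4.348×0.08304 = 0.3611 mol/dm³.
Y_D = C_D/C_{A0} = 0.3611/3.63 = 0.0995.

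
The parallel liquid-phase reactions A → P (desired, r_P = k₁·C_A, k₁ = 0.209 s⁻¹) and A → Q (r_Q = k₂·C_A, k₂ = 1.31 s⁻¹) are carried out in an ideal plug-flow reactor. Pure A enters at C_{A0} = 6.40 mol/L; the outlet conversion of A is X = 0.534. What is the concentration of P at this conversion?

C_A = C_{A0}(1−X) = 2.982 mol/L.
Both paths are first order in A, so the instantaneous fraction to P is constant: dC_P/d(−C_A) = k₁/(k₁+k₂) = 0.1376.
C_P = 0.1376·(C_{A0}−C_A) = 0.1376×3.418 = 0.470 mol/L.

0.470 mol/L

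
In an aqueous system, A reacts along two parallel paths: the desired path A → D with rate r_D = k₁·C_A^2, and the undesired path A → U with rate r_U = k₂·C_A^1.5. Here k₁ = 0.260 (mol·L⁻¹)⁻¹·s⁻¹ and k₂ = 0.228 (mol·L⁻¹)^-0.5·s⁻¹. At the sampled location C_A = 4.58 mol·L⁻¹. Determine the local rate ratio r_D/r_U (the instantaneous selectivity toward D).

2.44

S_{D/U} = r_D/r_U = (k₁·C_A^2)/(k₂·C_A^1.5) = (k₁/k₂)·C_A^0.5.
= (0.260×4.580^2) / (0.228×4.580^1.5) = 5.454/2.235 = 2.44.
Since the desired path is higher order in A, keeping C_A high (PFR or concentrated feed) favours D.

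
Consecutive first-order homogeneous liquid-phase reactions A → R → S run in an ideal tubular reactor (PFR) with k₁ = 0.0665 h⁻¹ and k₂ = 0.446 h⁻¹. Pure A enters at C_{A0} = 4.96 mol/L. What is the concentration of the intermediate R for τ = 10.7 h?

0.419 mol/L

The intermediate concentration in a first-order A→B→C sequence is C_R = k₁C_{A0}(e^(−k₁τ) − e^(−k₂τ))/(k₂−k₁).
e^(−k₁τ) = e^(−0.0665×10.7) = e^(−0.7116) = 0.4909; e^(−k₂τ) = e^(−4.772) = 0.008462.
C_R = 0.0665×4.96/(0.446−0.0665) × (0.4909−0.008462) = 0.8691×0.4824 = 0.4193 mol/L.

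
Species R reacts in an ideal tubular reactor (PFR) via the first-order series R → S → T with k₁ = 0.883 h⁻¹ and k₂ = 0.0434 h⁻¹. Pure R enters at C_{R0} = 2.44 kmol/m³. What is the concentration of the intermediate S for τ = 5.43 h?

2.01 kmol/m³

Solving the coupled first-order balances gives C_S(τ) = [k₁/(k₂−k₁)]·C_{R0}·(e^(−k₁τ) − e^(−k₂τ)).
e^(−k₁τ) = e^(−0.883×5.43) = e^(−4.795) = 0.008274; e^(−k₂τ) = e^(−0.2357) = 0.7900.
C_S = 0.883×2.44/(0.0434−0.883) × (0.008274−0.7900) = (-2.566)×(-0.7818) = 2.006 kmol/m³.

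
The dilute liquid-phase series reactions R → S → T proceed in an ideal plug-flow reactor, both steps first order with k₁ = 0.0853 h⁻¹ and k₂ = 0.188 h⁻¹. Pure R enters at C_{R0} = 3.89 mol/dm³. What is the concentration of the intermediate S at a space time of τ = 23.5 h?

The intermediate concentration in a first-order A→B→C sequence is C_S = k₁C_{R0}(e^(−k₁τ) − e^(−k₂τ))/(k₂−k₁).
e^(−k₁τ) = e^(−0.0853×23.5) = e^(−2.005) = 0.1347; e^(−k₂τ) = e^(−4.418) = 0.01206.
C_S = 0.0853×3.89/(0.188−0.0853) × (0.1347−0.01206) = 3.231×0.1227 = 0.3963 mol/dm³.

0.396 mol/dm³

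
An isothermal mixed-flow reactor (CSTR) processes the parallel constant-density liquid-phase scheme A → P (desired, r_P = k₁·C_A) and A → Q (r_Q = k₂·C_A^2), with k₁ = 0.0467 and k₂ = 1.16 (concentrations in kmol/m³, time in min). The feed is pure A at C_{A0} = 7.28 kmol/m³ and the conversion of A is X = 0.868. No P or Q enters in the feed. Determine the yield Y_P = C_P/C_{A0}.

0.0349

Exit C_A = C_{A0}(1−X) = 7.28×0.132 = 0.9610 kmol/m³.
Rates in a CSTR are evaluated at the outlet concentration: r_P = 0.0467×0.9610 = 0.04488, r_Q = 1.16×0.9610^2 = 1.071.
Fraction of consumed A going to P: r_P/(r_P+r_Q) = 0.04021.
C_P = 0.04021·C_{A0}·X = 0.04021×7.28×0.868 = 0.254 kmol/m³; Y_P = C_P/C_{A0} = 0.0349.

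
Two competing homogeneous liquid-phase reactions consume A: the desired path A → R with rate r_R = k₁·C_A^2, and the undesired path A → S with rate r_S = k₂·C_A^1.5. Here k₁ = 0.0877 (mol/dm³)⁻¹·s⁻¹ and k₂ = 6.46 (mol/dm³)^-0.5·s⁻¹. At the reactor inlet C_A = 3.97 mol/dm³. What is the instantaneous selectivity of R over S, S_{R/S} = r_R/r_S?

S_{R/S} = r_R/r_S = (k₁·C_A^2)/(k₂·C_A^1.5) = (k₁/k₂)·C_A^0.5.
= (0.0877×3.970^2) / (6.46×3.970^1.5) = 1.382/51.10 = 0.0270.
Since the desired path is higher order in A, keeping C_A high (PFR or concentrated feed) favours R.

0.0270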